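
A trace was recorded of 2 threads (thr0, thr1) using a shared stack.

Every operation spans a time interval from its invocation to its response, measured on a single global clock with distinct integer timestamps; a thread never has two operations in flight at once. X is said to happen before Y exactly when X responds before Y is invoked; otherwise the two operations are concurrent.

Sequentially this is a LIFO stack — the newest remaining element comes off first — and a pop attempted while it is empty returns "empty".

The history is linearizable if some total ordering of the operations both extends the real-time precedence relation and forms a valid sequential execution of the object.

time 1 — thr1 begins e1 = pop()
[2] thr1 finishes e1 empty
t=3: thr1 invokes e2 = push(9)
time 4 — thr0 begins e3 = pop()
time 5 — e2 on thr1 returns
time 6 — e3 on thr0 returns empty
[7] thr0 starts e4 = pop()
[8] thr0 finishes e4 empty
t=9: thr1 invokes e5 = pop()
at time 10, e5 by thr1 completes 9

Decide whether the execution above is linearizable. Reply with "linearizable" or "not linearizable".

not linearizable

cut after 7 events: linearizable; cut after 8 events (e4 responds, time 8): not linearizable
every one of the 2 real-time-consistent orders over 4 completed stack ops fails the sequential spec
one such order, e1, e2, e3, e4, breaks at step 3 where e3 pop() → empty is illegal
one such order, e1, e3, e2, e4, breaks at step 4 where e4 pop() → empty is illegal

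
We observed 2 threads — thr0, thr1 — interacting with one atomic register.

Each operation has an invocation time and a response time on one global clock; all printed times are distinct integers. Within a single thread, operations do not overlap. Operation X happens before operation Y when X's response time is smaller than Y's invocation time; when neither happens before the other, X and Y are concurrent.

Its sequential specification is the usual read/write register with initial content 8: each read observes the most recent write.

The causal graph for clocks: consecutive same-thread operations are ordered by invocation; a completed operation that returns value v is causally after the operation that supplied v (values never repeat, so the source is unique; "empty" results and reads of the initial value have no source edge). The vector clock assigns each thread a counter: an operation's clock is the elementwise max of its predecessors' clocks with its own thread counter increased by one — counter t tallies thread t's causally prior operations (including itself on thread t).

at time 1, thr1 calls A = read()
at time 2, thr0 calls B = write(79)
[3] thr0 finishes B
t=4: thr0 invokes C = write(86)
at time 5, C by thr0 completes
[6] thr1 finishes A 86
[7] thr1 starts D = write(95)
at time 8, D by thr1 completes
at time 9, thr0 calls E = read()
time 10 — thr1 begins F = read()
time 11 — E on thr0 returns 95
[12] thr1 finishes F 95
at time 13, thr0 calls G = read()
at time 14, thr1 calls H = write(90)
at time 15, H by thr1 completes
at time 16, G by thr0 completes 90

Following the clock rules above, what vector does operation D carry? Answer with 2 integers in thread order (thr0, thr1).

(2, 2)

invoked at 2, B has no predecessors; its own thr0 bump gives (1, 0)
C (invocation 4): componentwise max over VC(B)=(1, 0), +1 at thr0, giving (2, 0)
A (invocation 1): componentwise max over VC(C)=(2, 0), +1 at thr1, giving (2, 1)
D (invocation 7): componentwise max over VC(A)=(2, 1), +1 at thr1, giving (2, 2)
F (invocation 10): componentwise max over VC(D)=(2, 2), +1 at thr1, giving (2, 3)
E (invocation 9): componentwise max over VC(C)=(2, 0), VC(D)=(2, 2), +1 at thr0, giving (3, 2)
H (invocation 14): componentwise max over VC(F)=(2, 3), +1 at thr1, giving (2, 4)
G (invocation 13): componentwise max over VC(E)=(3, 2), VC(H)=(2, 4), +1 at thr0, giving (4, 4)
target: VC(D) = (2, 2)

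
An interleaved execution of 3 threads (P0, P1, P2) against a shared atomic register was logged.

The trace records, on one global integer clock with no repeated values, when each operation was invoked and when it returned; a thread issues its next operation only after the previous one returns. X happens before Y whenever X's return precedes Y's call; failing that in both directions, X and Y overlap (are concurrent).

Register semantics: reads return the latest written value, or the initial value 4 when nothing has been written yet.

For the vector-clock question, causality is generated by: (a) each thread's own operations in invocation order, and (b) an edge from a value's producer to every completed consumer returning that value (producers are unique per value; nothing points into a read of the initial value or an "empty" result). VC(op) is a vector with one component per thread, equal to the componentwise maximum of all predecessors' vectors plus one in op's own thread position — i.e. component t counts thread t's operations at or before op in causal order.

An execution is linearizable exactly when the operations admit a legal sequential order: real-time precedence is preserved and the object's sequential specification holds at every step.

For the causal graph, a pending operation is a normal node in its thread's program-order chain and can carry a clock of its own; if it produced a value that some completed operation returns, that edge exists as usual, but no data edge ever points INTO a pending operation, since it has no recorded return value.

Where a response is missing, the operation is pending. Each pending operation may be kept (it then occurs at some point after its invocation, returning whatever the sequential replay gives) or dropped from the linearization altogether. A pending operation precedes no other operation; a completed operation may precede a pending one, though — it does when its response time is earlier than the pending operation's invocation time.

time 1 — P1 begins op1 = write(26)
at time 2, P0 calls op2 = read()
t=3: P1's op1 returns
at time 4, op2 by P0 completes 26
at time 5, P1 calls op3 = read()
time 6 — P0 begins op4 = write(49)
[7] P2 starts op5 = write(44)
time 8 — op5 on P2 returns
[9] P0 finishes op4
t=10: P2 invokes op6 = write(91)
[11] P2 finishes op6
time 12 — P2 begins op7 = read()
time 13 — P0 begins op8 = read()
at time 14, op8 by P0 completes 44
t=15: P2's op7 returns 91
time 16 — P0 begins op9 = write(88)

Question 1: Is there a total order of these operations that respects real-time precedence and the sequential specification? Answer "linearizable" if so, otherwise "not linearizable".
the violation lands at event 14, op8's response at time 14: events 1..13 linearize, events 1..14 do not
every one of the 4 real-time-consistent orders over 6 completed atomic register ops fails the sequential spec
every completion of the 2 pending operations (op3, op7) was checked; none linearizes
sample order op1, op2, op4, op5, op6, op8 (pending dropped) stalls at step 6 — op8 read() → 44 has no legal effect
sample order op1, op2, op5, op4, op6, op8 (pending dropped) stalls at step 6 — op8 read() → 44 has no legal effect

not linearizable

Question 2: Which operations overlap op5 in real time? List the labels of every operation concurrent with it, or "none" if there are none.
Answer: op3, op4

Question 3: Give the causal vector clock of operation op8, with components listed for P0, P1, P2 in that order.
Answer: (3, 1, 1)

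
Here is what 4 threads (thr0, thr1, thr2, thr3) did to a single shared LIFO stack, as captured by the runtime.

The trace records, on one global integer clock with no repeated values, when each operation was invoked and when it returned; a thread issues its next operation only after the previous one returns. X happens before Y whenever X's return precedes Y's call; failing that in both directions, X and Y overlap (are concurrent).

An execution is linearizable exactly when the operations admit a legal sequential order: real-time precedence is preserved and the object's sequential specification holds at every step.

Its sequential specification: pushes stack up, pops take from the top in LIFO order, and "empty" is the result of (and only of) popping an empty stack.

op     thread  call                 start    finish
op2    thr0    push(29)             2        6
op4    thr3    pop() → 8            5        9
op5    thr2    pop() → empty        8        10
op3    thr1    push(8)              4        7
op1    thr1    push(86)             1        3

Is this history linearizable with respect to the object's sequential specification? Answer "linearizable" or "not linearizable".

not linearizable

already the first 10 events (up to op5's response at time 10) admit no linearization; the first 9 still do
all 11 real-time-respecting orders fail — 5 completed LIFO stack operations, no legal replay
sample order op1, op2, op3, op4, op5 stalls at step 5 — op5 pop() → empty has no legal effect
sample order op1, op2, op3, op5, op4 stalls at step 4 — op5 pop() → empty has no legal effect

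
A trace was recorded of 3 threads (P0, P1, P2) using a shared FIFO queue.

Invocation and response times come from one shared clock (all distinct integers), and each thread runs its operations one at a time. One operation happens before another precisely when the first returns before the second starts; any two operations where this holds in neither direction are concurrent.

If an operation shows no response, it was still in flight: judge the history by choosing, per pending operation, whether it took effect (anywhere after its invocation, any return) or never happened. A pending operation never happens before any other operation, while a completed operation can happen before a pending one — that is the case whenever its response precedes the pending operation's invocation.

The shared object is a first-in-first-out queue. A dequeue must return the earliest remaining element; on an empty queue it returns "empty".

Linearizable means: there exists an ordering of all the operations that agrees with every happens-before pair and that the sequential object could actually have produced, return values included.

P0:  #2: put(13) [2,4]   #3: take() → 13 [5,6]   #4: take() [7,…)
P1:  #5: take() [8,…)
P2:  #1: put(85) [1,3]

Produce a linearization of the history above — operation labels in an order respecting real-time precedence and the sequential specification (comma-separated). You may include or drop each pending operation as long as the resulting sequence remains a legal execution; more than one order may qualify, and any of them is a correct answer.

#2, #1, #3

1. #2 put(13), leaving queue <13>
2. #1 put(85), leaving queue <13,85>
3. #3 take() → 13, leaving queue <85>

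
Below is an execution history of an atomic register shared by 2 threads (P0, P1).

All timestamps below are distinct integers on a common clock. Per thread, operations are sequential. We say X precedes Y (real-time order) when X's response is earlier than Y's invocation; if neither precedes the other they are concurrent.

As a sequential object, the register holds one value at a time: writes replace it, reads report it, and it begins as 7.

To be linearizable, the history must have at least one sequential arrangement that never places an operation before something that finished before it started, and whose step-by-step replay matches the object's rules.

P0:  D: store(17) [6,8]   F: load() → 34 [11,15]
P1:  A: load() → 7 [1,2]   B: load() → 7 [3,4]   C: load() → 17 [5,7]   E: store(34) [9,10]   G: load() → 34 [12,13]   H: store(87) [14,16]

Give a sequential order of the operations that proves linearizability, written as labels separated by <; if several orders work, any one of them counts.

A < B < D < C < E < F < G < H

step 1: A load() → 7 — value 7
step 2: B load() → 7 — value 7
step 3: D store(17) — value 17
step 4: C load() → 17 — value 17
step 5: E store(34) — value 34
step 6: F load() → 34 — value 34
step 7: G load() → 34 — value 34
step 8: H store(87) — value 87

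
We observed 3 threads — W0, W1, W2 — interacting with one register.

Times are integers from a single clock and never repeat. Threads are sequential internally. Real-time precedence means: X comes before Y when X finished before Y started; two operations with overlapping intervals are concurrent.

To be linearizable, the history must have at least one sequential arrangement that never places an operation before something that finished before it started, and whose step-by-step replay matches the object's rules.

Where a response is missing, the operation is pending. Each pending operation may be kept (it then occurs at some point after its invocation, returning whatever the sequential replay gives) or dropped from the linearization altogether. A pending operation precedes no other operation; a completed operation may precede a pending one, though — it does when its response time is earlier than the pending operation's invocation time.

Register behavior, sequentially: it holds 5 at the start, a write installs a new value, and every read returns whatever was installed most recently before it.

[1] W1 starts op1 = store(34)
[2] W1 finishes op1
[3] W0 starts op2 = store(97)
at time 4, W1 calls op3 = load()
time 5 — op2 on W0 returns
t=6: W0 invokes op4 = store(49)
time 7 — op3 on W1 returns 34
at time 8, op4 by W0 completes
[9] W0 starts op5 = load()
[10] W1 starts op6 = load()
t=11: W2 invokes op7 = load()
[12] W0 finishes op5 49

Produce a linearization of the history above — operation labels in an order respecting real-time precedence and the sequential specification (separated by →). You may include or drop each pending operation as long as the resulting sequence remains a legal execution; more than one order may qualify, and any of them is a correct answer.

1. op1 store(34), leaving value 34
2. op3 load() → 34, leaving value 34
3. op2 store(97), leaving value 97
4. op4 store(49), leaving value 49
5. op5 load() → 49, leaving value 49

op1 → op3 → op2 → op4 → op5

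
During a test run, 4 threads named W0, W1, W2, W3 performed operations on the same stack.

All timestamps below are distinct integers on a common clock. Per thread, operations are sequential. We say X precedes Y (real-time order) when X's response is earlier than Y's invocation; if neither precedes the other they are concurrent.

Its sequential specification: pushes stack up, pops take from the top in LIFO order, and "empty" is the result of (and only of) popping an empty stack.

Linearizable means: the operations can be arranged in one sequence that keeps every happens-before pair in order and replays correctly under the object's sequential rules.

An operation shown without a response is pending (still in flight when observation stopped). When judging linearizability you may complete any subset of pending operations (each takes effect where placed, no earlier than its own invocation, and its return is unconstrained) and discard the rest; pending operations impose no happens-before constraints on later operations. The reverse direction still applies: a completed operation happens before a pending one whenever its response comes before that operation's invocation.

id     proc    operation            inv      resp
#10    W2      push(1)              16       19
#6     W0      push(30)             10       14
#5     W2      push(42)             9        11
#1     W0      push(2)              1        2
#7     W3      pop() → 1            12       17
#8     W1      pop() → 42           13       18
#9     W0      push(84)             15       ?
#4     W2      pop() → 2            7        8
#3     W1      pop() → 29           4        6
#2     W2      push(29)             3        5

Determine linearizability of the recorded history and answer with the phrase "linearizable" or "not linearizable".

linearizable

witness order: #1, #2, #3, #4, #5, #8, #6, #9, #10, #7
after step 1 (#1 push(2)): stack <2>
after step 2 (#2 push(29)): stack <2,29>
after step 3 (#3 pop() → 29): stack <2>
after step 4 (#4 pop() → 2): stack <>
after step 5 (#5 push(42)): stack <42>
after step 6 (#8 pop() → 42): stack <>
after step 7 (#6 push(30)): stack <30>
after step 8 (#9 push(84) (pending, included)): stack <30,84>
after step 9 (#10 push(1)): stack <30,84,1>
after step 10 (#7 pop() → 1): stack <30,84>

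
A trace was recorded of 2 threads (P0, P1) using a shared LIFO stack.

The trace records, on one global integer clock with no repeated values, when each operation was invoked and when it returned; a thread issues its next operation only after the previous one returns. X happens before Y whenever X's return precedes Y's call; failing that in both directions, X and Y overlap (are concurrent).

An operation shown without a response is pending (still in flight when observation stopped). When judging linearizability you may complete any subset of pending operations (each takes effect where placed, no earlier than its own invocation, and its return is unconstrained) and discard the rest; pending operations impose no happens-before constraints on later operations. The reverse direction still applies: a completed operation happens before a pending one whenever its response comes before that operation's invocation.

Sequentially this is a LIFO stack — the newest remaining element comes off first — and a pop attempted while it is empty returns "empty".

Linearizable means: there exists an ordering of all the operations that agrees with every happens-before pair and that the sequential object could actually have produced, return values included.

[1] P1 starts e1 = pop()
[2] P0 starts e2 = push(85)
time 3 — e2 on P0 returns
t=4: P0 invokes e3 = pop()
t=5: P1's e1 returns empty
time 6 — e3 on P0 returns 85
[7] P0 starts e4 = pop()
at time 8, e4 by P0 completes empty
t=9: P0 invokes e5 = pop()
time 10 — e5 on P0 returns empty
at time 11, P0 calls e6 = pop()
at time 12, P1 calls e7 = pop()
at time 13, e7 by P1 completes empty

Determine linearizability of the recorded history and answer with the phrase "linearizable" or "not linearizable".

one valid linearization: e1, e2, e3, e4, e5, e6, e7
after step 1 (e1 pop() → empty): stack <>
after step 2 (e2 push(85)): stack <85>
after step 3 (e3 pop() → 85): stack <>
after step 4 (e4 pop() → empty): stack <>
after step 5 (e5 pop() → empty): stack <>
after step 6 (e6 pop() (pending, included)): stack <>
after step 7 (e7 pop() → empty): stack <>

linearizable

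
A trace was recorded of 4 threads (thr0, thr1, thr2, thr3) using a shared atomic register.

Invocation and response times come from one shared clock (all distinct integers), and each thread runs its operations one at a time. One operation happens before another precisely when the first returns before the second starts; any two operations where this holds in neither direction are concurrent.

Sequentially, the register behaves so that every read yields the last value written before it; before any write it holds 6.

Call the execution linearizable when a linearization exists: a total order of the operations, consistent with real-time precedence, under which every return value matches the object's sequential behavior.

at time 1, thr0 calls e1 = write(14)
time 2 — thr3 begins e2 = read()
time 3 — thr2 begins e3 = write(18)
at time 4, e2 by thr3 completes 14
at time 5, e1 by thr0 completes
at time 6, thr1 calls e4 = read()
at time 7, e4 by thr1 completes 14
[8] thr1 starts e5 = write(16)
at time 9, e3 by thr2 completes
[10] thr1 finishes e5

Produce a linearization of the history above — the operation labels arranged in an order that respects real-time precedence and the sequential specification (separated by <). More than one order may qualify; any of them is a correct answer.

1. e1 write(14), leaving value 14
2. e2 read() → 14, leaving value 14
3. e4 read() → 14, leaving value 14
4. e3 write(18), leaving value 18
5. e5 write(16), leaving value 16

e1 < e2 < e4 < e3 < e5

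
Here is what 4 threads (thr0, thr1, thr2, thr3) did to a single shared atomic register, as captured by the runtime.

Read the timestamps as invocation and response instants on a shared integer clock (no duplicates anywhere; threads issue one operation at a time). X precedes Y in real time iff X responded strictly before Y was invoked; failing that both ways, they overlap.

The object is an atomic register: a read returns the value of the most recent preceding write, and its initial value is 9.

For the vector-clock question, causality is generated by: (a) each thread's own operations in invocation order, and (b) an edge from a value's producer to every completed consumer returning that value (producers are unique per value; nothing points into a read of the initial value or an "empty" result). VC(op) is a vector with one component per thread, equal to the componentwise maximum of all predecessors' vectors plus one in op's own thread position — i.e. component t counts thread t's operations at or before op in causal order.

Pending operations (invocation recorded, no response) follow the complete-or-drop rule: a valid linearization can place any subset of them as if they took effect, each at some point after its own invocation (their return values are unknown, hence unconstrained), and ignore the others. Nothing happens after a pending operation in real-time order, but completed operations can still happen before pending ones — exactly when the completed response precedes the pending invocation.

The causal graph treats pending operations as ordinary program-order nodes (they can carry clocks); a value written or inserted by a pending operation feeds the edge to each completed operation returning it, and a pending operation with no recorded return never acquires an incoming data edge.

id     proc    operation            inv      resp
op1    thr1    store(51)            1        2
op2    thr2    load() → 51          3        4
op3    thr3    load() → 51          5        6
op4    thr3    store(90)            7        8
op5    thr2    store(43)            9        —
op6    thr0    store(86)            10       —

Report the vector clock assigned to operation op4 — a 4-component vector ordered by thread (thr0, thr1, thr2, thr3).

(0, 1, 0, 2)

op1, invoked 1, has no incoming edges; only thr1's bump applies → (0, 1, 0, 0)
op6, invoked 10, has no incoming edges; only thr0's bump applies → (1, 0, 0, 0)
merge at op3 (invoked 5): VC(op1)=(0, 1, 0, 0), own-thread bump on thr3 → (0, 1, 0, 1)
merge at op2 (invoked 3): VC(op1)=(0, 1, 0, 0), own-thread bump on thr2 → (0, 1, 1, 0)
merge at op4 (invoked 7): VC(op3)=(0, 1, 0, 1), own-thread bump on thr3 → (0, 1, 0, 2)
merge at op5 (invoked 9): VC(op2)=(0, 1, 1, 0), own-thread bump on thr2 → (0, 1, 2, 0)
target: VC(op4) = (0, 1, 0, 2)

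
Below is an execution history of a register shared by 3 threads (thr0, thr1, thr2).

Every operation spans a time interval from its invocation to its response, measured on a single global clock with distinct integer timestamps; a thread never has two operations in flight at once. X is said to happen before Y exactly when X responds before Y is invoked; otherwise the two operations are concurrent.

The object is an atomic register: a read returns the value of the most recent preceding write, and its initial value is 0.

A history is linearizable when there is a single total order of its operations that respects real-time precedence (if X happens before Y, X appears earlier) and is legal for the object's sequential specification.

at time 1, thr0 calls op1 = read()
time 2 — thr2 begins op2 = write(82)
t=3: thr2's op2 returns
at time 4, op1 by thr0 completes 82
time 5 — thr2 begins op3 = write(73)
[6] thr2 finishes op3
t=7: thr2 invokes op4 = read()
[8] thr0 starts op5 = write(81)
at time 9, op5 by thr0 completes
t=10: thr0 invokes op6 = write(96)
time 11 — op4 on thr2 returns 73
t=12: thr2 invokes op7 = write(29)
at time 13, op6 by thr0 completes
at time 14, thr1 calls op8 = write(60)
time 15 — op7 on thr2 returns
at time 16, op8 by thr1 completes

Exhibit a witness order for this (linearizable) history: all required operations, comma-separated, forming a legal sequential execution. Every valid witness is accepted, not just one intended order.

step 1: op2 write(82) — value 82
step 2: op1 read() → 82 — value 82
step 3: op3 write(73) — value 73
step 4: op4 read() → 73 — value 73
step 5: op5 write(81) — value 81
step 6: op6 write(96) — value 96
step 7: op7 write(29) — value 29
step 8: op8 write(60) — value 60

op2, op1, op3, op4, op5, op6, op7, op8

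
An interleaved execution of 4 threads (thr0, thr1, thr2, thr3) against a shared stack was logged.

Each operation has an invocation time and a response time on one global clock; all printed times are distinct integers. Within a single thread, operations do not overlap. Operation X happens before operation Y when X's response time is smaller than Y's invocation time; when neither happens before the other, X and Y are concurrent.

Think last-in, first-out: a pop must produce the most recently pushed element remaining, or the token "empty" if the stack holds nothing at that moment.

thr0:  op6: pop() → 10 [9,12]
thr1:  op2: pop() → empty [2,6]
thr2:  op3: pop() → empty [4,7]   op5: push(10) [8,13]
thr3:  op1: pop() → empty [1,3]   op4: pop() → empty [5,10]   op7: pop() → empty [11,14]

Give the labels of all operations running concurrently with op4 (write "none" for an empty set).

op2, op3, op5, op6

overlap test against op4 [5,10]: concurrent iff the interval meets 5..10
op1 [1,3]: before
op2 [2,6]: concurrent
op3 [4,7]: concurrent
op5 [8,13]: concurrent
op6 [9,12]: concurrent
op7 [11,14]: after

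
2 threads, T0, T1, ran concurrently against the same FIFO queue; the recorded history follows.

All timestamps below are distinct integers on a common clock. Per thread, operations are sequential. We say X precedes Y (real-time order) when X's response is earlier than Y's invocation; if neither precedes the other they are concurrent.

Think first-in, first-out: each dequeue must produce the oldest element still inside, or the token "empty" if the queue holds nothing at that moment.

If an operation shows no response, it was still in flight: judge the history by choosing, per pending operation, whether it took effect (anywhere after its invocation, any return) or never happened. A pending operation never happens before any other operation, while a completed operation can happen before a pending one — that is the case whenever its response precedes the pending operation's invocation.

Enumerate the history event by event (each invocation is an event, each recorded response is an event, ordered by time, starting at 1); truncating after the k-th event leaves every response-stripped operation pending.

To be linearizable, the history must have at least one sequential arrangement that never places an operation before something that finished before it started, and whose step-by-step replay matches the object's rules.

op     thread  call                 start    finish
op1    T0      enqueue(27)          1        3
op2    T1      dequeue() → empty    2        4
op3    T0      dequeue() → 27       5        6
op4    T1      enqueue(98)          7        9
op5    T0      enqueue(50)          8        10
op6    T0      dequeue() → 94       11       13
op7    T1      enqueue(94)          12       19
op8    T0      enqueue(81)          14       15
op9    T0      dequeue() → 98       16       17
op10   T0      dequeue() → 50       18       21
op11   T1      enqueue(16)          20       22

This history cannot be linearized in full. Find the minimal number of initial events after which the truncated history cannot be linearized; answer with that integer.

13

events 1..12 are linearizable; a witness order is op2, op1, op3, op4, op5:
after step 1 (op2 dequeue() → empty): queue <>
after step 2 (op1 enqueue(27)): queue <27>
after step 3 (op3 dequeue() → 27): queue <>
after step 4 (op4 enqueue(98)): queue <98>
after step 5 (op5 enqueue(50)): queue <98,50>
include event 13 — op6 responding at 13 — and every candidate order breaks
no escape via the 1 pending operation (op7): every completion choice fails
take op1, op2, op3, op4, op5, op6 (pending dropped): step 2 already fails, because op2 dequeue() → empty cannot occur there
take op1, op2, op3, op5, op4, op6 (pending dropped): step 2 already fails, because op2 dequeue() → empty cannot occur there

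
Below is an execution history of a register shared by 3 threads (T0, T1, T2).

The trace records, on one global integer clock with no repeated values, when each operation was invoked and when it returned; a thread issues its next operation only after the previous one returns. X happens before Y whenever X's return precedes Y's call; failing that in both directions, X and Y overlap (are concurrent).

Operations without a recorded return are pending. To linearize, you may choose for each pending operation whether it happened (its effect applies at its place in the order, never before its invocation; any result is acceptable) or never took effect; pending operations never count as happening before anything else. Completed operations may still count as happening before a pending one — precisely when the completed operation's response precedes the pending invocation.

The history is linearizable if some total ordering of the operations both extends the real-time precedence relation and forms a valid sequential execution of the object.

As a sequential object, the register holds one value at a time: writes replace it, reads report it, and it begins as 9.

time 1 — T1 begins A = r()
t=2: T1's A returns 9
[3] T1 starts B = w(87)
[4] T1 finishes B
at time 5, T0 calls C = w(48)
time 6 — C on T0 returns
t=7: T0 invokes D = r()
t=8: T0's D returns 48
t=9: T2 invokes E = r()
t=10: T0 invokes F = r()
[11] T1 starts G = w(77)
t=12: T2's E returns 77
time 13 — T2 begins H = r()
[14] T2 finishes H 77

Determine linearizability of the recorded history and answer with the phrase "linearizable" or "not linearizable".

a witness: A, B, C, D, F, G, E, H
1. A r() → 9, leaving value 9
2. B w(87), leaving value 87
3. C w(48), leaving value 48
4. D r() → 48, leaving value 48
5. F r() (pending, included), leaving value 48
6. G w(77) (pending, included), leaving value 77
7. E r() → 77, leaving value 77
8. H r() → 77, leaving value 77

linearizable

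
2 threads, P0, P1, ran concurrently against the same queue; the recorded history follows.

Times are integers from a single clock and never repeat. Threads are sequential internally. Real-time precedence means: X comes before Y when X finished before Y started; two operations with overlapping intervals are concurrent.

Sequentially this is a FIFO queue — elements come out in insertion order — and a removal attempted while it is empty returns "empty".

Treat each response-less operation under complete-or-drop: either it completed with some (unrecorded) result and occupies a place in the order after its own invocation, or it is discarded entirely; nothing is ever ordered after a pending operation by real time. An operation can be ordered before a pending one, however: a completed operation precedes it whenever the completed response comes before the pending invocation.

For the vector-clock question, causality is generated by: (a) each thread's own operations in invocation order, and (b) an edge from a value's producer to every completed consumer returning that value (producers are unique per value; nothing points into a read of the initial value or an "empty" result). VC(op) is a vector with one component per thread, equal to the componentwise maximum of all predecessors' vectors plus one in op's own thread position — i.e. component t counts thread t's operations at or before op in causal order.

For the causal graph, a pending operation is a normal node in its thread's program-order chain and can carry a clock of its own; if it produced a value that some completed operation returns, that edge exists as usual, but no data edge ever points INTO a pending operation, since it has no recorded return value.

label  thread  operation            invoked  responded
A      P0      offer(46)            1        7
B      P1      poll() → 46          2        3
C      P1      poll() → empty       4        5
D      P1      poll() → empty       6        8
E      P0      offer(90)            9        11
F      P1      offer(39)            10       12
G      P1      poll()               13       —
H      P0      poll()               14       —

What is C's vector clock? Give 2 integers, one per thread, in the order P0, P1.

invoked at 1, A has no predecessors; its own P0 bump gives (1, 0)
merge at B (invoked 2): VC(A)=(1, 0), own-thread bump on P1 → (1, 1)
merge at E (invoked 9): VC(A)=(1, 0), own-thread bump on P0 → (2, 0)
merge at C (invoked 4): VC(B)=(1, 1), own-thread bump on P1 → (1, 2)
merge at H (invoked 14): VC(E)=(2, 0), own-thread bump on P0 → (3, 0)
merge at D (invoked 6): VC(C)=(1, 2), own-thread bump on P1 → (1, 3)
merge at F (invoked 10): VC(D)=(1, 3), own-thread bump on P1 → (1, 4)
merge at G (invoked 13): VC(F)=(1, 4), own-thread bump on P1 → (1, 5)
target: VC(C) = (1, 2)

(1, 2)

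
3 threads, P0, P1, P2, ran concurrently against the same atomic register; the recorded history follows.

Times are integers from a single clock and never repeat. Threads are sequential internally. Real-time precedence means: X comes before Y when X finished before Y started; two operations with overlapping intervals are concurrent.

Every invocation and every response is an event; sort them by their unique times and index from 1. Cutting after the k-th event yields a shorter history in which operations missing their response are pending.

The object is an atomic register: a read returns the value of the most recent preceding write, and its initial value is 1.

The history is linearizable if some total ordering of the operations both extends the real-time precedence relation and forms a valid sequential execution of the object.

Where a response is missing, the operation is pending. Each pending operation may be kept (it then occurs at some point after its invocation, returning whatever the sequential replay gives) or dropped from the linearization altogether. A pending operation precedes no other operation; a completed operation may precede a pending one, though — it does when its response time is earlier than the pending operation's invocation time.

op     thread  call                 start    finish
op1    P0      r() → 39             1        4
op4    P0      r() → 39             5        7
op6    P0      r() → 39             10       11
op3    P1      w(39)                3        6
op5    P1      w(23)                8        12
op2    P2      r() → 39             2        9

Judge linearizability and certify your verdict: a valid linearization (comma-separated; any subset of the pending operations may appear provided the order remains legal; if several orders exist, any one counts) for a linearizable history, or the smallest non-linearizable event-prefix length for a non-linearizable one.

linearizable — witness: op3, op1, op2, op4, op6, op5

1. op3 w(39), leaving value 39
2. op1 r() → 39, leaving value 39
3. op2 r() → 39, leaving value 39
4. op4 r() → 39, leaving value 39
5. op6 r() → 39, leaving value 39
6. op5 w(23), leaving value 23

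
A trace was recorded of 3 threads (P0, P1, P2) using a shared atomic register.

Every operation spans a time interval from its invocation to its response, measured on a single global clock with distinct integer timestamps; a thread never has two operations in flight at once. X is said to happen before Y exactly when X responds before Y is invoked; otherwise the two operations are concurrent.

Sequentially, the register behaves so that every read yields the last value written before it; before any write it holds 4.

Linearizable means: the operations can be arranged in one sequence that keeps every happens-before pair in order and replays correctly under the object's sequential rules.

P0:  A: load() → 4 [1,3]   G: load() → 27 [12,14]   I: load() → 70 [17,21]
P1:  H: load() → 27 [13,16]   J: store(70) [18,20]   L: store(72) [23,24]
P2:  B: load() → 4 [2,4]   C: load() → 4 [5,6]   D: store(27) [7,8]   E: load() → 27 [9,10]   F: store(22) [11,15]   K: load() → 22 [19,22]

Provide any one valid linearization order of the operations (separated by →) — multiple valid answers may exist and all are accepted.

A → B → C → D → E → G → H → F → K → J → I → L

after step 1 (A load() → 4): value 4
after step 2 (B load() → 4): value 4
after step 3 (C load() → 4): value 4
after step 4 (D store(27)): value 27
after step 5 (E load() → 27): value 27
after step 6 (G load() → 27): value 27
after step 7 (H load() → 27): value 27
after step 8 (F store(22)): value 22
after step 9 (K load() → 22): value 22
after step 10 (J store(70)): value 70
after step 11 (I load() → 70): value 70
after step 12 (L store(72)): value 72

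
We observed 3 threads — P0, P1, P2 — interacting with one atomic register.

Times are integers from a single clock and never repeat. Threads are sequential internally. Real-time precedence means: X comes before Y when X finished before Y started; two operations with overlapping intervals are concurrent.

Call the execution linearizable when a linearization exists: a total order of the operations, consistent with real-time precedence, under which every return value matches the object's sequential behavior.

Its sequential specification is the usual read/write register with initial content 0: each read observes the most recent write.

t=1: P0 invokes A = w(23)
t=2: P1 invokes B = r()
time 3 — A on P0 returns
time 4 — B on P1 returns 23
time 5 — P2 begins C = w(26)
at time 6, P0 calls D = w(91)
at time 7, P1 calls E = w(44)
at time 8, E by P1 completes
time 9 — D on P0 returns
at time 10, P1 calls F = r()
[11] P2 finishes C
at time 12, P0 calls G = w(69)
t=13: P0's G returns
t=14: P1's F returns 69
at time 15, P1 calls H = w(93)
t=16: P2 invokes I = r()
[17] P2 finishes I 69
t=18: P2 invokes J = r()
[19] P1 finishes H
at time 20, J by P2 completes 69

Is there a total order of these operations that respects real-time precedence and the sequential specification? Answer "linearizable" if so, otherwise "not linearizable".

linearizable

one valid linearization: A, B, C, D, E, G, F, I, J, H
1. A w(23), leaving value 23
2. B r() → 23, leaving value 23
3. C w(26), leaving value 26
4. D w(91), leaving value 91
5. E w(44), leaving value 44
6. G w(69), leaving value 69
7. F r() → 69, leaving value 69
8. I r() → 69, leaving value 69
9. J r() → 69, leaving value 69
10. H w(93), leaving value 93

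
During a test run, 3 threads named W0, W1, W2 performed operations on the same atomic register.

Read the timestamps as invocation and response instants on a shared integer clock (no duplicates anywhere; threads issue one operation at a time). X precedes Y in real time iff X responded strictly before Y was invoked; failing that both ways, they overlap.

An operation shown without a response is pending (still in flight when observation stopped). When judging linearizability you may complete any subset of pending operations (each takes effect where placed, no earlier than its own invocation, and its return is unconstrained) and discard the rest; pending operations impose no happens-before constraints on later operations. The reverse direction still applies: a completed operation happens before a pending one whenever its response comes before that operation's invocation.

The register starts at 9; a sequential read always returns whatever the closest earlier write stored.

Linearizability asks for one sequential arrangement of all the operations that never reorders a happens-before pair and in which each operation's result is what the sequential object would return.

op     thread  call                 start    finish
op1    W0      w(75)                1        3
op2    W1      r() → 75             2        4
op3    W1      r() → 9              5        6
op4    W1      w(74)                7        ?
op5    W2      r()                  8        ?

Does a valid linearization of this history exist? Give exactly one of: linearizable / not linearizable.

not linearizable

prefix check: 1..5 passes, 1..6 fails once op3's time-6 response joins
all 2 real-time-respecting orders fail — 3 completed atomic register operations, no legal replay
for example op1, op2, op3 fails at step 3: op3 r() → 9 is not legal there
for example op2, op1, op3 fails at step 1: op2 r() → 75 is not legal there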